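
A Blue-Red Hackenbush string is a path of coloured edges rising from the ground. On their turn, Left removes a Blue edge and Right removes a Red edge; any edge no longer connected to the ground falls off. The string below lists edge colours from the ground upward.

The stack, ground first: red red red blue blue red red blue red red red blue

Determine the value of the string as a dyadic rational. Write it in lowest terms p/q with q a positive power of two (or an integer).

r: Left { — }, Right { 0 } => simplest -1
rr: Left { — }, Right { -1; 0 } => simplest -2
rrr: Left { — }, Right { -2; -1; 0 } => simplest -3
rrrb: Left { -3 }, Right { -2; -1; 0 } => simplest -5/2
rrrbb: Left { -3; -5/2 }, Right { -2; -1; 0 } => simplest -9/4
rrrbbr: Left { -3; -5/2 }, Right { -9/4; -2; -1; 0 } => simplest -19/8
rrrbbrr: Left { -3; -5/2 }, Right { -19/8; -9/4; -2; -1; 0 } => simplest -39/16
rrrbbrrb: Left { -3; -5/2; -39/16 }, Right { -19/8; -9/4; -2; -1; 0 } => simplest -77/32
rrrbbrrbr: Left { -3; -5/2; -39/16 }, Right { -77/32; -19/8; -9/4; -2; -1; 0 } => simplest -155/64
rrrbbrrbrr: Left { -3; -5/2; -39/16 }, Right { -155/64; -77/32; -19/8; -9/4; -2; -1; 0 } => simplest -311/128
rrrbbrrbrrr: Left { -3; -5/2; -39/16 }, Right { -311/128; -155/64; -77/32; -19/8; -9/4; -2; -1; 0 } => simplest -623/256
rrrbbrrbrrrb: Left { -3; -5/2; -39/16; -623/256 }, Right { -311/128; -155/64; -77/32; -19/8; -9/4; -2; -1; 0 } => simplest -1245/512

-1245/512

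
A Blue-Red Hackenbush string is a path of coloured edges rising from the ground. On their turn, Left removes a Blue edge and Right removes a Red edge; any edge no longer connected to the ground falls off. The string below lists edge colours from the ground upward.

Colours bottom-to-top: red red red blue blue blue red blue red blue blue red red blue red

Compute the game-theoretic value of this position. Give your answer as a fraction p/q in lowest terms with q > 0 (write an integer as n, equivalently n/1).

-8859/4096

Prefix values for red red red blue blue blue red blue red blue blue red red blue red via {L|R} + simplicity:
r: Left { (no moves) }, Right { 0 } gives simplest -1
rr: Left { (no moves) }, Right { -1, 0 } gives simplest -2
rrr: Left { (no moves) }, Right { -2, -1, 0 } gives simplest -3
rrrb: Left { -3 }, Right { -2, -1, 0 } gives simplest -5/2
rrrbb: Left { -3, -5/2 }, Right { -2, -1, 0 } gives simplest -9/4
rrrbbb: Left { -3, -5/2, -9/4 }, Right { -2, -1, 0 } gives simplest -17/8
rrrbbbr: Left { -3, -5/2, -9/4 }, Right { -17/8, -2, -1, 0 } gives simplest -35/16
rrrbbbrb: Left { -3, -5/2, -9/4, -35/16 }, Right { -17/8, -2, -1, 0 } gives simplest -69/32
rrrbbbrbr: Left { -3, -5/2, -9/4, -35/16 }, Right { -69/32, -17/8, -2, -1, 0 } gives simplest -139/64
rrrbbbrbrb: Left { -3, -5/2, -9/4, -35/16, -139/64 }, Right { -69/32, -17/8, -2, -1, 0 } gives simplest -277/128
rrrbbbrbrbb: Left { -3, -5/2, -9/4, -35/16, -139/64, -277/128 }, Right { -69/32, -17/8, -2, -1, 0 } gives simplest -553/256
rrrbbbrbrbbr: Left { -3, -5/2, -9/4, -35/16, -139/64, -277/128 }, Right { -553/256, -69/32, -17/8, -2, -1, 0 } gives simplest -1107/512
rrrbbbrbrbbrr: Left { -3, -5/2, -9/4, -35/16, -139/64, -277/128 }, Right { -1107/512, -553/256, -69/32, -17/8, -2, -1, 0 } gives simplest -2215/1024
rrrbbbrbrbbrrb: Left { -3, -5/2, -9/4, -35/16, -139/64, -277/128, -2215/1024 }, Right { -1107/512, -553/256, -69/32, -17/8, -2, -1, 0 } gives simplest -4429/2048
rrrbbbrbrbbrrbr: Left { -3, -5/2, -9/4, -35/16, -139/64, -277/128, -2215/1024 }, Right { -4429/2048, -1107/512, -553/256, -69/32, -17/8, -2, -1, 0 } gives simplest -8859/4096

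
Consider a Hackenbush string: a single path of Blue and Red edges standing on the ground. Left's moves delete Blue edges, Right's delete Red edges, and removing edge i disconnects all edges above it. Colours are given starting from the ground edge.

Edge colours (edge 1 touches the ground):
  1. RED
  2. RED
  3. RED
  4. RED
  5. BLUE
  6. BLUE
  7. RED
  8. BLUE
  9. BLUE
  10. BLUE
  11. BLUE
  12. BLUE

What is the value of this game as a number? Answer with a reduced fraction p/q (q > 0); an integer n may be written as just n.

edge 1 of 12 (RED): { (no moves) | 0 } — -1
edge 2 of 12 (RED): { (no moves) | -1 0 } — -2
edge 3 of 12 (RED): { (no moves) | -2 -1 0 } — -3
edge 4 of 12 (RED): { (no moves) | -3 -2 -1 0 } — -4
edge 5 of 12 (BLUE): { -4 | -3 -2 -1 0 } — -7/2
edge 6 of 12 (BLUE): { -4 -7/2 | -3 -2 -1 0 } — -13/4
edge 7 of 12 (RED): { -4 -7/2 | -13/4 -3 -2 -1 0 } — -27/8
edge 8 of 12 (BLUE): { -4 -7/2 -27/8 | -13/4 -3 -2 -1 0 } — -53/16
edge 9 of 12 (BLUE): { -4 -7/2 -27/8 -53/16 | -13/4 -3 -2 -1 0 } — -105/32
edge 10 of 12 (BLUE): { -4 -7/2 -27/8 -53/16 -105/32 | -13/4 -3 -2 -1 0 } — -209/64
edge 11 of 12 (BLUE): { -4 -7/2 -27/8 -53/16 -105/32 -209/64 | -13/4 -3 -2 -1 0 } — -417/128
edge 12 of 12 (BLUE): { -4 -7/2 -27/8 -53/16 -105/32 -209/64 -417/128 | -13/4 -3 -2 -1 0 } — -833/256

-833/256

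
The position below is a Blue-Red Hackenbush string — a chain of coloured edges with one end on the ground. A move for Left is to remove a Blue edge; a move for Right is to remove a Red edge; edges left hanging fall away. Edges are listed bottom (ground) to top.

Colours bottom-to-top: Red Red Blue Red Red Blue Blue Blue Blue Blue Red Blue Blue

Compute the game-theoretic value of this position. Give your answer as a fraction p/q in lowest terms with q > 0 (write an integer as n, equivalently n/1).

-3593/2048

Prefix values for Red Red Blue Red Red Blue Blue Blue Blue Blue Red Blue Blue via {L|R} + simplicity:
1 of 13 · R · max L −∞ · min R 0 — -1
2 of 13 · RR · max L −∞ · min R -1 — -2
3 of 13 · RRB · max L -2 · min R -1 — -3/2
4 of 13 · RRBR · max L -2 · min R -3/2 — -7/4
5 of 13 · RRBRR · max L -2 · min R -7/4 — -15/8
6 of 13 · RRBRRB · max L -15/8 · min R -7/4 — -29/16
7 of 13 · RRBRRBB · max L -29/16 · min R -7/4 — -57/32
8 of 13 · RRBRRBBB · max L -57/32 · min R -7/4 — -113/64
9 of 13 · RRBRRBBBB · max L -113/64 · min R -7/4 — -225/128
10 of 13 · RRBRRBBBBB · max L -225/128 · min R -7/4 — -449/256
11 of 13 · RRBRRBBBBBR · max L -225/128 · min R -449/256 — -899/512
12 of 13 · RRBRRBBBBBRB · max L -899/512 · min R -449/256 — -1797/1024
13 of 13 · RRBRRBBBBBRBB · max L -1797/1024 · min R -449/256 — -3593/2048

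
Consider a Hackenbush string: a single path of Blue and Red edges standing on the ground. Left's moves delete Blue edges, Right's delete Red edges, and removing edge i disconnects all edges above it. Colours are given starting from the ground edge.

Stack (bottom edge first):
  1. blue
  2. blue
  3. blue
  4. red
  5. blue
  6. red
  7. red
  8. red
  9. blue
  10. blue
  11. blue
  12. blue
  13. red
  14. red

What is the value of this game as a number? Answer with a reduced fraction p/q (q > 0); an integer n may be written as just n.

Build v(s[:k]) for k = 1..14, string s = blue blue blue red blue red red red blue blue blue blue red red.
b: Left { 0 }, Right { — } => simplest 1
bb: Left { 0 1 }, Right { — } => simplest 2
bbb: Left { 0 1 2 }, Right { — } => simplest 3
bbbr: Left { 0 1 2 }, Right { 3 } => simplest 5/2
bbbrb: Left { 0 1 2 5/2 }, Right { 3 } => simplest 11/4
bbbrbr: Left { 0 1 2 5/2 }, Right { 11/4 3 } => simplest 21/8
bbbrbrr: Left { 0 1 2 5/2 }, Right { 21/8 11/4 3 } => simplest 41/16
bbbrbrrr: Left { 0 1 2 5/2 }, Right { 41/16 21/8 11/4 3 } => simplest 81/32
bbbrbrrrb: Left { 0 1 2 5/2 81/32 }, Right { 41/16 21/8 11/4 3 } => simplest 163/64
bbbrbrrrbb: Left { 0 1 2 5/2 81/32 163/64 }, Right { 41/16 21/8 11/4 3 } => simplest 327/128
bbbrbrrrbbb: Left { 0 1 2 5/2 81/32 163/64 327/128 }, Right { 41/16 21/8 11/4 3 } => simplest 655/256
bbbrbrrrbbbb: Left { 0 1 2 5/2 81/32 163/64 327/128 655/256 }, Right { 41/16 21/8 11/4 3 } => simplest 1311/512
bbbrbrrrbbbbr: Left { 0 1 2 5/2 81/32 163/64 327/128 655/256 }, Right { 1311/512 41/16 21/8 11/4 3 } => simplest 2621/1024
bbbrbrrrbbbbrr: Left { 0 1 2 5/2 81/32 163/64 327/128 655/256 }, Right { 2621/1024 1311/512 41/16 21/8 11/4 3 } => simplest 5241/2048

5241/2048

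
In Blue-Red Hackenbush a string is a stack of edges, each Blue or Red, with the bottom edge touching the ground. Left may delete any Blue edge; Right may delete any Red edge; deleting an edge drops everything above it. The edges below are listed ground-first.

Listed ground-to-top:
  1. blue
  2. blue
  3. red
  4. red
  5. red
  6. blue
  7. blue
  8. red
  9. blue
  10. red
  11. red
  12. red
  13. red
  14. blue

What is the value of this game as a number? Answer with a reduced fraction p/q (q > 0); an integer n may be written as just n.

4931/4096

v(b) = { 0 |  } → 1
v(bb) = { 0, 1 |  } → 2
v(bbr) = { 0, 1 | 2 } → 3/2
v(bbrr) = { 0, 1 | 3/2, 2 } → 5/4
v(bbrrr) = { 0, 1 | 5/4, 3/2, 2 } → 9/8
v(bbrrrb) = { 0, 1, 9/8 | 5/4, 3/2, 2 } → 19/16
v(bbrrrbb) = { 0, 1, 9/8, 19/16 | 5/4, 3/2, 2 } → 39/32
v(bbrrrbbr) = { 0, 1, 9/8, 19/16 | 39/32, 5/4, 3/2, 2 } → 77/64
v(bbrrrbbrb) = { 0, 1, 9/8, 19/16, 77/64 | 39/32, 5/4, 3/2, 2 } → 155/128
v(bbrrrbbrbr) = { 0, 1, 9/8, 19/16, 77/64 | 155/128, 39/32, 5/4, 3/2, 2 } → 309/256
v(bbrrrbbrbrr) = { 0, 1, 9/8, 19/16, 77/64 | 309/256, 155/128, 39/32, 5/4, 3/2, 2 } → 617/512
v(bbrrrbbrbrrr) = { 0, 1, 9/8, 19/16, 77/64 | 617/512, 309/256, 155/128, 39/32, 5/4, 3/2, 2 } → 1233/1024
v(bbrrrbbrbrrrr) = { 0, 1, 9/8, 19/16, 77/64 | 1233/1024, 617/512, 309/256, 155/128, 39/32, 5/4, 3/2, 2 } → 2465/2048
v(bbrrrbbrbrrrrb) = { 0, 1, 9/8, 19/16, 77/64, 2465/2048 | 1233/1024, 617/512, 309/256, 155/128, 39/32, 5/4, 3/2, 2 } → 4931/4096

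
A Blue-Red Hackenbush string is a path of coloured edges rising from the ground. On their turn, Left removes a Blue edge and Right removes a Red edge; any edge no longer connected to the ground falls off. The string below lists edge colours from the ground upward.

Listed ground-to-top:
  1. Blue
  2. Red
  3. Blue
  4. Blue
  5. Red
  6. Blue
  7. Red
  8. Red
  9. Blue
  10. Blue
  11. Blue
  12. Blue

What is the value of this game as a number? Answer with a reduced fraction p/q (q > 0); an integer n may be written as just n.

1695/2048

1 of 12 · B · max L 0 · min R +∞ so 1
2 of 12 · BR · max L 0 · min R 1 so 1/2
3 of 12 · BRB · max L 1/2 · min R 1 so 3/4
4 of 12 · BRBB · max L 3/4 · min R 1 so 7/8
5 of 12 · BRBBR · max L 3/4 · min R 7/8 so 13/16
6 of 12 · BRBBRB · max L 13/16 · min R 7/8 so 27/32
7 of 12 · BRBBRBR · max L 13/16 · min R 27/32 so 53/64
8 of 12 · BRBBRBRR · max L 13/16 · min R 53/64 so 105/128
9 of 12 · BRBBRBRRB · max L 105/128 · min R 53/64 so 211/256
10 of 12 · BRBBRBRRBB · max L 211/256 · min R 53/64 so 423/512
11 of 12 · BRBBRBRRBBB · max L 423/512 · min R 53/64 so 847/1024
12 of 12 · BRBBRBRRBBBB · max L 847/1024 · min R 53/64 so 1695/2048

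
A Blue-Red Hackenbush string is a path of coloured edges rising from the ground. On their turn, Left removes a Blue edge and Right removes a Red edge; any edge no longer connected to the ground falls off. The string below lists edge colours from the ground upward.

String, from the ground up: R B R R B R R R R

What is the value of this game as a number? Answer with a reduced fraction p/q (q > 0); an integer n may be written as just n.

-223/256

G(R) = { (no moves) | 0 } => -1
G(RB) = { -1 | 0 } => -1/2
G(RBR) = { -1 | -1/2, 0 } => -3/4
G(RBRR) = { -1 | -3/4, -1/2, 0 } => -7/8
G(RBRRB) = { -1, -7/8 | -3/4, -1/2, 0 } => -13/16
G(RBRRBR) = { -1, -7/8 | -13/16, -3/4, -1/2, 0 } => -27/32
G(RBRRBRR) = { -1, -7/8 | -27/32, -13/16, -3/4, -1/2, 0 } => -55/64
G(RBRRBRRR) = { -1, -7/8 | -55/64, -27/32, -13/16, -3/4, -1/2, 0 } => -111/128
G(RBRRBRRRR) = { -1, -7/8 | -111/128, -55/64, -27/32, -13/16, -3/4, -1/2, 0 } => -223/256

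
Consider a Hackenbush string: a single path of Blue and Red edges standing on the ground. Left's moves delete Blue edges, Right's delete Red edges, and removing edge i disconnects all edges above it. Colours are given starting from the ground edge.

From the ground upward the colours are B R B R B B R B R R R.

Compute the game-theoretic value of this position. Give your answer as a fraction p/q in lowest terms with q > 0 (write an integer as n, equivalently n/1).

721/1024

edge 1 of 11 (B): { 0 | — } gives 1
edge 2 of 11 (R): { 0 | 1 } gives 1/2
edge 3 of 11 (B): { 0 1/2 | 1 } gives 3/4
edge 4 of 11 (R): { 0 1/2 | 3/4 1 } gives 5/8
edge 5 of 11 (B): { 0 1/2 5/8 | 3/4 1 } gives 11/16
edge 6 of 11 (B): { 0 1/2 5/8 11/16 | 3/4 1 } gives 23/32
edge 7 of 11 (R): { 0 1/2 5/8 11/16 | 23/32 3/4 1 } gives 45/64
edge 8 of 11 (B): { 0 1/2 5/8 11/16 45/64 | 23/32 3/4 1 } gives 91/128
edge 9 of 11 (R): { 0 1/2 5/8 11/16 45/64 | 91/128 23/32 3/4 1 } gives 181/256
edge 10 of 11 (R): { 0 1/2 5/8 11/16 45/64 | 181/256 91/128 23/32 3/4 1 } gives 361/512
edge 11 of 11 (R): { 0 1/2 5/8 11/16 45/64 | 361/512 181/256 91/128 23/32 3/4 1 } gives 721/1024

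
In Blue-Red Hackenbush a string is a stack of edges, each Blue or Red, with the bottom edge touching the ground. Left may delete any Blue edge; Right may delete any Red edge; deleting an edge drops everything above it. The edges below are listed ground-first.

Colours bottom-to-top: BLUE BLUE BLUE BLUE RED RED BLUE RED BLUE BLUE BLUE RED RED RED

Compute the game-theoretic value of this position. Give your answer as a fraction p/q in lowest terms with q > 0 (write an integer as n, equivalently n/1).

3441/1024

Recurse on prefixes of the 14-edge string BLUE BLUE BLUE BLUE RED RED BLUE RED BLUE BLUE BLUE RED RED RED:
val_1 [B]  L=[0]  R=[none]  — 1
val_2 [BB]  L=[0; 1]  R=[none]  — 2
val_3 [BBB]  L=[0; 1; 2]  R=[none]  — 3
val_4 [BBBB]  L=[0; 1; 2; 3]  R=[none]  — 4
val_5 [BBBBR]  L=[0; 1; 2; 3]  R=[4]  — 7/2
val_6 [BBBBRR]  L=[0; 1; 2; 3]  R=[7/2; 4]  — 13/4
val_7 [BBBBRRB]  L=[0; 1; 2; 3; 13/4]  R=[7/2; 4]  — 27/8
val_8 [BBBBRRBR]  L=[0; 1; 2; 3; 13/4]  R=[27/8; 7/2; 4]  — 53/16
val_9 [BBBBRRBRB]  L=[0; 1; 2; 3; 13/4; 53/16]  R=[27/8; 7/2; 4]  — 107/32
val_10 [BBBBRRBRBB]  L=[0; 1; 2; 3; 13/4; 53/16; 107/32]  R=[27/8; 7/2; 4]  — 215/64
val_11 [BBBBRRBRBBB]  L=[0; 1; 2; 3; 13/4; 53/16; 107/32; 215/64]  R=[27/8; 7/2; 4]  — 431/128
val_12 [BBBBRRBRBBBR]  L=[0; 1; 2; 3; 13/4; 53/16; 107/32; 215/64]  R=[431/128; 27/8; 7/2; 4]  — 861/256
val_13 [BBBBRRBRBBBRR]  L=[0; 1; 2; 3; 13/4; 53/16; 107/32; 215/64]  R=[861/256; 431/128; 27/8; 7/2; 4]  — 1721/512
val_14 [BBBBRRBRBBBRRR]  L=[0; 1; 2; 3; 13/4; 53/16; 107/32; 215/64]  R=[1721/512; 861/256; 431/128; 27/8; 7/2; 4]  — 3441/1024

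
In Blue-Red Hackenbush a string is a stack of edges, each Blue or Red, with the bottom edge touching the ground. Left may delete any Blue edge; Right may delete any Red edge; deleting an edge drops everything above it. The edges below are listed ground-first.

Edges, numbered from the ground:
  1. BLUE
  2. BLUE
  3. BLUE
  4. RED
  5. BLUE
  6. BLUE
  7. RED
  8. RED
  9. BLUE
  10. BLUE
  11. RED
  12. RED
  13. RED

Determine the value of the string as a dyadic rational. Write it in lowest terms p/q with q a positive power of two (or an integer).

2865/1024

B: Left { 0 }, Right { — } — simplest 1
BB: Left { 0,1 }, Right { — } — simplest 2
BBB: Left { 0,1,2 }, Right { — } — simplest 3
BBBR: Left { 0,1,2 }, Right { 3 } — simplest 5/2
BBBRB: Left { 0,1,2,5/2 }, Right { 3 } — simplest 11/4
BBBRBB: Left { 0,1,2,5/2,11/4 }, Right { 3 } — simplest 23/8
BBBRBBR: Left { 0,1,2,5/2,11/4 }, Right { 23/8,3 } — simplest 45/16
BBBRBBRR: Left { 0,1,2,5/2,11/4 }, Right { 45/16,23/8,3 } — simplest 89/32
BBBRBBRRB: Left { 0,1,2,5/2,11/4,89/32 }, Right { 45/16,23/8,3 } — simplest 179/64
BBBRBBRRBB: Left { 0,1,2,5/2,11/4,89/32,179/64 }, Right { 45/16,23/8,3 } — simplest 359/128
BBBRBBRRBBR: Left { 0,1,2,5/2,11/4,89/32,179/64 }, Right { 359/128,45/16,23/8,3 } — simplest 717/256
BBBRBBRRBBRR: Left { 0,1,2,5/2,11/4,89/32,179/64 }, Right { 717/256,359/128,45/16,23/8,3 } — simplest 1433/512
BBBRBBRRBBRRR: Left { 0,1,2,5/2,11/4,89/32,179/64 }, Right { 1433/512,717/256,359/128,45/16,23/8,3 } — simplest 2865/1024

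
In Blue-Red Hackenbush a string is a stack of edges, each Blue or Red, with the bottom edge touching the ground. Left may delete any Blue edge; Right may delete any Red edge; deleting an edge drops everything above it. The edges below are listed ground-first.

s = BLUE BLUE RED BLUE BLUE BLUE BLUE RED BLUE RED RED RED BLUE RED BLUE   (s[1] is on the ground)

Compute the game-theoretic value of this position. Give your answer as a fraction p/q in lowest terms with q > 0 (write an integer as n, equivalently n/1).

1 of 15 · B · max L 0 · min R +∞ = 1
2 of 15 · BB · max L 1 · min R +∞ = 2
3 of 15 · BBR · max L 1 · min R 2 = 3/2
4 of 15 · BBRB · max L 3/2 · min R 2 = 7/4
5 of 15 · BBRBB · max L 7/4 · min R 2 = 15/8
6 of 15 · BBRBBB · max L 15/8 · min R 2 = 31/16
7 of 15 · BBRBBBB · max L 31/16 · min R 2 = 63/32
8 of 15 · BBRBBBBR · max L 31/16 · min R 63/32 = 125/64
9 of 15 · BBRBBBBRB · max L 125/64 · min R 63/32 = 251/128
10 of 15 · BBRBBBBRBR · max L 125/64 · min R 251/128 = 501/256
11 of 15 · BBRBBBBRBRR · max L 125/64 · min R 501/256 = 1001/512
12 of 15 · BBRBBBBRBRRR · max L 125/64 · min R 1001/512 = 2001/1024
13 of 15 · BBRBBBBRBRRRB · max L 2001/1024 · min R 1001/512 = 4003/2048
14 of 15 · BBRBBBBRBRRRBR · max L 2001/1024 · min R 4003/2048 = 8005/4096
15 of 15 · BBRBBBBRBRRRBRB · max L 8005/4096 · min R 4003/2048 = 16011/8192

16011/8192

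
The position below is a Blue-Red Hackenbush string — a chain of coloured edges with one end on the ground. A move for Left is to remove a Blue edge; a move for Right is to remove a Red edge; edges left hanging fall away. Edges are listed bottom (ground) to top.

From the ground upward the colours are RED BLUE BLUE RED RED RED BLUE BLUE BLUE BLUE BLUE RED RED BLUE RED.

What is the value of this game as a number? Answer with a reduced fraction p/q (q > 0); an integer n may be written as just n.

val(R) = { — | 0 } so -1
val(RB) = { -1 | 0 } so -1/2
val(RBB) = { -1, -1/2 | 0 } so -1/4
val(RBBR) = { -1, -1/2 | -1/4, 0 } so -3/8
val(RBBRR) = { -1, -1/2 | -3/8, -1/4, 0 } so -7/16
val(RBBRRR) = { -1, -1/2 | -7/16, -3/8, -1/4, 0 } so -15/32
val(RBBRRRB) = { -1, -1/2, -15/32 | -7/16, -3/8, -1/4, 0 } so -29/64
val(RBBRRRBB) = { -1, -1/2, -15/32, -29/64 | -7/16, -3/8, -1/4, 0 } so -57/128
val(RBBRRRBBB) = { -1, -1/2, -15/32, -29/64, -57/128 | -7/16, -3/8, -1/4, 0 } so -113/256
val(RBBRRRBBBB) = { -1, -1/2, -15/32, -29/64, -57/128, -113/256 | -7/16, -3/8, -1/4, 0 } so -225/512
val(RBBRRRBBBBB) = { -1, -1/2, -15/32, -29/64, -57/128, -113/256, -225/512 | -7/16, -3/8, -1/4, 0 } so -449/1024
val(RBBRRRBBBBBR) = { -1, -1/2, -15/32, -29/64, -57/128, -113/256, -225/512 | -449/1024, -7/16, -3/8, -1/4, 0 } so -899/2048
val(RBBRRRBBBBBRR) = { -1, -1/2, -15/32, -29/64, -57/128, -113/256, -225/512 | -899/2048, -449/1024, -7/16, -3/8, -1/4, 0 } so -1799/4096
val(RBBRRRBBBBBRRB) = { -1, -1/2, -15/32, -29/64, -57/128, -113/256, -225/512, -1799/4096 | -899/2048, -449/1024, -7/16, -3/8, -1/4, 0 } so -3597/8192
val(RBBRRRBBBBBRRBR) = { -1, -1/2, -15/32, -29/64, -57/128, -113/256, -225/512, -1799/4096 | -3597/8192, -899/2048, -449/1024, -7/16, -3/8, -1/4, 0 } so -7195/16384

-7195/16384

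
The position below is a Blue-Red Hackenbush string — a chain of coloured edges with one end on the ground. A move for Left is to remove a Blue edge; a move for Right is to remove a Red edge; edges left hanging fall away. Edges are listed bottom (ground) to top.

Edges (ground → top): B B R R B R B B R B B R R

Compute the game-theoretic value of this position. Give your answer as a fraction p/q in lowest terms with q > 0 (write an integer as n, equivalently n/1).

Recurse on prefixes of the 13-edge string B B R R B R B B R B B R R:
edge 1 of 13 (B): { 0 | ∅ } = 1
edge 2 of 13 (B): { 0, 1 | ∅ } = 2
edge 3 of 13 (R): { 0, 1 | 2 } = 3/2
edge 4 of 13 (R): { 0, 1 | 3/2, 2 } = 5/4
edge 5 of 13 (B): { 0, 1, 5/4 | 3/2, 2 } = 11/8
edge 6 of 13 (R): { 0, 1, 5/4 | 11/8, 3/2, 2 } = 21/16
edge 7 of 13 (B): { 0, 1, 5/4, 21/16 | 11/8, 3/2, 2 } = 43/32
edge 8 of 13 (B): { 0, 1, 5/4, 21/16, 43/32 | 11/8, 3/2, 2 } = 87/64
edge 9 of 13 (R): { 0, 1, 5/4, 21/16, 43/32 | 87/64, 11/8, 3/2, 2 } = 173/128
edge 10 of 13 (B): { 0, 1, 5/4, 21/16, 43/32, 173/128 | 87/64, 11/8, 3/2, 2 } = 347/256
edge 11 of 13 (B): { 0, 1, 5/4, 21/16, 43/32, 173/128, 347/256 | 87/64, 11/8, 3/2, 2 } = 695/512
edge 12 of 13 (R): { 0, 1, 5/4, 21/16, 43/32, 173/128, 347/256 | 695/512, 87/64, 11/8, 3/2, 2 } = 1389/1024
edge 13 of 13 (R): { 0, 1, 5/4, 21/16, 43/32, 173/128, 347/256 | 1389/1024, 695/512, 87/64, 11/8, 3/2, 2 } = 2777/2048

2777/2048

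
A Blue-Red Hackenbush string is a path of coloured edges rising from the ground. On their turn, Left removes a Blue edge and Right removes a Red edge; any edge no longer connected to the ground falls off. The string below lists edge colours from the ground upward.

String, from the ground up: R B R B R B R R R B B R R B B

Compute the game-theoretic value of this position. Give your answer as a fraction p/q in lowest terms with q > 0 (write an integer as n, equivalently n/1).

-11161/16384

1 of 15 · R · max L −∞ · min R 0 ⇒ -1
2 of 15 · RB · max L -1 · min R 0 ⇒ -1/2
3 of 15 · RBR · max L -1 · min R -1/2 ⇒ -3/4
4 of 15 · RBRB · max L -3/4 · min R -1/2 ⇒ -5/8
5 of 15 · RBRBR · max L -3/4 · min R -5/8 ⇒ -11/16
6 of 15 · RBRBRB · max L -11/16 · min R -5/8 ⇒ -21/32
7 of 15 · RBRBRBR · max L -11/16 · min R -21/32 ⇒ -43/64
8 of 15 · RBRBRBRR · max L -11/16 · min R -43/64 ⇒ -87/128
9 of 15 · RBRBRBRRR · max L -11/16 · min R -87/128 ⇒ -175/256
10 of 15 · RBRBRBRRRB · max L -175/256 · min R -87/128 ⇒ -349/512
11 of 15 · RBRBRBRRRBB · max L -349/512 · min R -87/128 ⇒ -697/1024
12 of 15 · RBRBRBRRRBBR · max L -349/512 · min R -697/1024 ⇒ -1395/2048
13 of 15 · RBRBRBRRRBBRR · max L -349/512 · min R -1395/2048 ⇒ -2791/4096
14 of 15 · RBRBRBRRRBBRRB · max L -2791/4096 · min R -1395/2048 ⇒ -5581/8192
15 of 15 · RBRBRBRRRBBRRBB · max L -5581/8192 · min R -1395/2048 ⇒ -11161/16384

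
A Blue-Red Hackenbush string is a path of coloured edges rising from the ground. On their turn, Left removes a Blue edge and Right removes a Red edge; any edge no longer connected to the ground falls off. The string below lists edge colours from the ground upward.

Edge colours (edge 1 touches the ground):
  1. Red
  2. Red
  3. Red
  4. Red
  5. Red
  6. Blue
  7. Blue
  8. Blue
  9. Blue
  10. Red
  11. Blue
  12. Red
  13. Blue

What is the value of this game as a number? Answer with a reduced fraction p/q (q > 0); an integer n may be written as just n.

-1045/256

Recurse on prefixes of the 13-edge string Red Red Red Red Red Blue Blue Blue Blue Red Blue Red Blue:
edge 1 of 13 (Red): { · | 0 } — -1
edge 2 of 13 (Red): { · | -1; 0 } — -2
edge 3 of 13 (Red): { · | -2; -1; 0 } — -3
edge 4 of 13 (Red): { · | -3; -2; -1; 0 } — -4
edge 5 of 13 (Red): { · | -4; -3; -2; -1; 0 } — -5
edge 6 of 13 (Blue): { -5 | -4; -3; -2; -1; 0 } — -9/2
edge 7 of 13 (Blue): { -5; -9/2 | -4; -3; -2; -1; 0 } — -17/4
edge 8 of 13 (Blue): { -5; -9/2; -17/4 | -4; -3; -2; -1; 0 } — -33/8
edge 9 of 13 (Blue): { -5; -9/2; -17/4; -33/8 | -4; -3; -2; -1; 0 } — -65/16
edge 10 of 13 (Red): { -5; -9/2; -17/4; -33/8 | -65/16; -4; -3; -2; -1; 0 } — -131/32
edge 11 of 13 (Blue): { -5; -9/2; -17/4; -33/8; -131/32 | -65/16; -4; -3; -2; -1; 0 } — -261/64
edge 12 of 13 (Red): { -5; -9/2; -17/4; -33/8; -131/32 | -261/64; -65/16; -4; -3; -2; -1; 0 } — -523/128
edge 13 of 13 (Blue): { -5; -9/2; -17/4; -33/8; -131/32; -523/128 | -261/64; -65/16; -4; -3; -2; -1; 0 } — -1045/256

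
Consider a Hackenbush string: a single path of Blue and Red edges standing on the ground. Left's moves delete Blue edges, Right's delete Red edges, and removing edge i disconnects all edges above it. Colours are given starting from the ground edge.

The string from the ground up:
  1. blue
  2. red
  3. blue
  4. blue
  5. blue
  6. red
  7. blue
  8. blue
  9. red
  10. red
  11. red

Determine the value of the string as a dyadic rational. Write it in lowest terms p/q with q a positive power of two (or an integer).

945/1024

v_1 [b]  L=[0]  R=[—]  → 1
v_2 [br]  L=[0]  R=[1]  → 1/2
v_3 [brb]  L=[0 1/2]  R=[1]  → 3/4
v_4 [brbb]  L=[0 1/2 3/4]  R=[1]  → 7/8
v_5 [brbbb]  L=[0 1/2 3/4 7/8]  R=[1]  → 15/16
v_6 [brbbbr]  L=[0 1/2 3/4 7/8]  R=[15/16 1]  → 29/32
v_7 [brbbbrb]  L=[0 1/2 3/4 7/8 29/32]  R=[15/16 1]  → 59/64
v_8 [brbbbrbb]  L=[0 1/2 3/4 7/8 29/32 59/64]  R=[15/16 1]  → 119/128
v_9 [brbbbrbbr]  L=[0 1/2 3/4 7/8 29/32 59/64]  R=[119/128 15/16 1]  → 237/256
v_10 [brbbbrbbrr]  L=[0 1/2 3/4 7/8 29/32 59/64]  R=[237/256 119/128 15/16 1]  → 473/512
v_11 [brbbbrbbrrr]  L=[0 1/2 3/4 7/8 29/32 59/64]  R=[473/512 237/256 119/128 15/16 1]  → 945/1024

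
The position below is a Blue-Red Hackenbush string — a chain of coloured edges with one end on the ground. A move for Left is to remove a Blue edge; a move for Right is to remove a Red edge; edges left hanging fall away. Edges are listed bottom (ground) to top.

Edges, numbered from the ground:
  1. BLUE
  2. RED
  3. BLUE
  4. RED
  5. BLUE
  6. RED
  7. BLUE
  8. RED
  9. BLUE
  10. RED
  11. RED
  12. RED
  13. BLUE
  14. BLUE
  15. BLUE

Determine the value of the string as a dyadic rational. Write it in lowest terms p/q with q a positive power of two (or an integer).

10895/16384

Build value(s[:k]) for k = 1..15, string s = BLUE RED BLUE RED BLUE RED BLUE RED BLUE RED RED RED BLUE BLUE BLUE.
value(B) = { 0 | none } so 1
value(BR) = { 0 | 1 } so 1/2
value(BRB) = { 0; 1/2 | 1 } so 3/4
value(BRBR) = { 0; 1/2 | 3/4; 1 } so 5/8
value(BRBRB) = { 0; 1/2; 5/8 | 3/4; 1 } so 11/16
value(BRBRBR) = { 0; 1/2; 5/8 | 11/16; 3/4; 1 } so 21/32
value(BRBRBRB) = { 0; 1/2; 5/8; 21/32 | 11/16; 3/4; 1 } so 43/64
value(BRBRBRBR) = { 0; 1/2; 5/8; 21/32 | 43/64; 11/16; 3/4; 1 } so 85/128
value(BRBRBRBRB) = { 0; 1/2; 5/8; 21/32; 85/128 | 43/64; 11/16; 3/4; 1 } so 171/256
value(BRBRBRBRBR) = { 0; 1/2; 5/8; 21/32; 85/128 | 171/256; 43/64; 11/16; 3/4; 1 } so 341/512
value(BRBRBRBRBRR) = { 0; 1/2; 5/8; 21/32; 85/128 | 341/512; 171/256; 43/64; 11/16; 3/4; 1 } so 681/1024
value(BRBRBRBRBRRR) = { 0; 1/2; 5/8; 21/32; 85/128 | 681/1024; 341/512; 171/256; 43/64; 11/16; 3/4; 1 } so 1361/2048
value(BRBRBRBRBRRRB) = { 0; 1/2; 5/8; 21/32; 85/128; 1361/2048 | 681/1024; 341/512; 171/256; 43/64; 11/16; 3/4; 1 } so 2723/4096
value(BRBRBRBRBRRRBB) = { 0; 1/2; 5/8; 21/32; 85/128; 1361/2048; 2723/4096 | 681/1024; 341/512; 171/256; 43/64; 11/16; 3/4; 1 } so 5447/8192
value(BRBRBRBRBRRRBBB) = { 0; 1/2; 5/8; 21/32; 85/128; 1361/2048; 2723/4096; 5447/8192 | 681/1024; 341/512; 171/256; 43/64; 11/16; 3/4; 1 } so 10895/16384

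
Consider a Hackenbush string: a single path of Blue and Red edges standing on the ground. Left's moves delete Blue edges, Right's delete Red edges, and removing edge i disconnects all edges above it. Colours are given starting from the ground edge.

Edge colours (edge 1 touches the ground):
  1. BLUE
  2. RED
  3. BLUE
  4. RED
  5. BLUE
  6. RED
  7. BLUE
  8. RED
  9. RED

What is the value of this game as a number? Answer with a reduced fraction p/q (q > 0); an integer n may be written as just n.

169/256

edge 1 of 9 (BLUE): { 0 | — } = 1
edge 2 of 9 (RED): { 0 | 1 } = 1/2
edge 3 of 9 (BLUE): { 0; 1/2 | 1 } = 3/4
edge 4 of 9 (RED): { 0; 1/2 | 3/4; 1 } = 5/8
edge 5 of 9 (BLUE): { 0; 1/2; 5/8 | 3/4; 1 } = 11/16
edge 6 of 9 (RED): { 0; 1/2; 5/8 | 11/16; 3/4; 1 } = 21/32
edge 7 of 9 (BLUE): { 0; 1/2; 5/8; 21/32 | 11/16; 3/4; 1 } = 43/64
edge 8 of 9 (RED): { 0; 1/2; 5/8; 21/32 | 43/64; 11/16; 3/4; 1 } = 85/128
edge 9 of 9 (RED): { 0; 1/2; 5/8; 21/32 | 85/128; 43/64; 11/16; 3/4; 1 } = 169/256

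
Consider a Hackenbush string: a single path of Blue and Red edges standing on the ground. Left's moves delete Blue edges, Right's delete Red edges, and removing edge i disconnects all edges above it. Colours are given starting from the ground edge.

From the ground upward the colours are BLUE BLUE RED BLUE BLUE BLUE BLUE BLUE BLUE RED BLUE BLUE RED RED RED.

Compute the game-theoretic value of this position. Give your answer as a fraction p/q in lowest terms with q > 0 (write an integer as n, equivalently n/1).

16305/8192

v_1 [B]  L=[0]  R=[—]  → 1
v_2 [BB]  L=[0 1]  R=[—]  → 2
v_3 [BBR]  L=[0 1]  R=[2]  → 3/2
v_4 [BBRB]  L=[0 1 3/2]  R=[2]  → 7/4
v_5 [BBRBB]  L=[0 1 3/2 7/4]  R=[2]  → 15/8
v_6 [BBRBBB]  L=[0 1 3/2 7/4 15/8]  R=[2]  → 31/16
v_7 [BBRBBBB]  L=[0 1 3/2 7/4 15/8 31/16]  R=[2]  → 63/32
v_8 [BBRBBBBB]  L=[0 1 3/2 7/4 15/8 31/16 63/32]  R=[2]  → 127/64
v_9 [BBRBBBBBB]  L=[0 1 3/2 7/4 15/8 31/16 63/32 127/64]  R=[2]  → 255/128
v_10 [BBRBBBBBBR]  L=[0 1 3/2 7/4 15/8 31/16 63/32 127/64]  R=[255/128 2]  → 509/256
v_11 [BBRBBBBBBRB]  L=[0 1 3/2 7/4 15/8 31/16 63/32 127/64 509/256]  R=[255/128 2]  → 1019/512
v_12 [BBRBBBBBBRBB]  L=[0 1 3/2 7/4 15/8 31/16 63/32 127/64 509/256 1019/512]  R=[255/128 2]  → 2039/1024
v_13 [BBRBBBBBBRBBR]  L=[0 1 3/2 7/4 15/8 31/16 63/32 127/64 509/256 1019/512]  R=[2039/1024 255/128 2]  → 4077/2048
v_14 [BBRBBBBBBRBBRR]  L=[0 1 3/2 7/4 15/8 31/16 63/32 127/64 509/256 1019/512]  R=[4077/2048 2039/1024 255/128 2]  → 8153/4096
v_15 [BBRBBBBBBRBBRRR]  L=[0 1 3/2 7/4 15/8 31/16 63/32 127/64 509/256 1019/512]  R=[8153/4096 4077/2048 2039/1024 255/128 2]  → 16305/8192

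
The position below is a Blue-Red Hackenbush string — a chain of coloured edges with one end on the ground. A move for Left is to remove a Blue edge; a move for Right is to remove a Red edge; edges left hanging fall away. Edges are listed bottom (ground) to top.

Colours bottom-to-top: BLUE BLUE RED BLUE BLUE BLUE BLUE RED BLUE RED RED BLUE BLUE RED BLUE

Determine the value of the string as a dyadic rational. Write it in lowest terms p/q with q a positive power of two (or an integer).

1 of 15 · B · max L 0 · min R +∞ so 1
2 of 15 · BB · max L 1 · min R +∞ so 2
3 of 15 · BBR · max L 1 · min R 2 so 3/2
4 of 15 · BBRB · max L 3/2 · min R 2 so 7/4
5 of 15 · BBRBB · max L 7/4 · min R 2 so 15/8
6 of 15 · BBRBBB · max L 15/8 · min R 2 so 31/16
7 of 15 · BBRBBBB · max L 31/16 · min R 2 so 63/32
8 of 15 · BBRBBBBR · max L 31/16 · min R 63/32 so 125/64
9 of 15 · BBRBBBBRB · max L 125/64 · min R 63/32 so 251/128
10 of 15 · BBRBBBBRBR · max L 125/64 · min R 251/128 so 501/256
11 of 15 · BBRBBBBRBRR · max L 125/64 · min R 501/256 so 1001/512
12 of 15 · BBRBBBBRBRRB · max L 1001/512 · min R 501/256 so 2003/1024
13 of 15 · BBRBBBBRBRRBB · max L 2003/1024 · min R 501/256 so 4007/2048
14 of 15 · BBRBBBBRBRRBBR · max L 2003/1024 · min R 4007/2048 so 8013/4096
15 of 15 · BBRBBBBRBRRBBRB · max L 8013/4096 · min R 4007/2048 so 16027/8192

16027/8192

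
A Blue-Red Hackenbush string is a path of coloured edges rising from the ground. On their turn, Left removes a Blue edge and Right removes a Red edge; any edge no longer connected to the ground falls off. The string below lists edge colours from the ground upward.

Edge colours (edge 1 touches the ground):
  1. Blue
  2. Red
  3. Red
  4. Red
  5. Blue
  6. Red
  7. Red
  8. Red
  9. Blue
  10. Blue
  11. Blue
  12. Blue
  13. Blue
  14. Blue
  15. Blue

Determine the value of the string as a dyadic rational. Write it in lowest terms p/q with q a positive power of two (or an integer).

2303/16384

Recurse on prefixes of the 15-edge string Blue Red Red Red Blue Red Red Red Blue Blue Blue Blue Blue Blue Blue:
edge 1 of 15 (Blue): { 0 | · } gives 1
edge 2 of 15 (Red): { 0 | 1 } gives 1/2
edge 3 of 15 (Red): { 0 | 1/2, 1 } gives 1/4
edge 4 of 15 (Red): { 0 | 1/4, 1/2, 1 } gives 1/8
edge 5 of 15 (Blue): { 0, 1/8 | 1/4, 1/2, 1 } gives 3/16
edge 6 of 15 (Red): { 0, 1/8 | 3/16, 1/4, 1/2, 1 } gives 5/32
edge 7 of 15 (Red): { 0, 1/8 | 5/32, 3/16, 1/4, 1/2, 1 } gives 9/64
edge 8 of 15 (Red): { 0, 1/8 | 9/64, 5/32, 3/16, 1/4, 1/2, 1 } gives 17/128
edge 9 of 15 (Blue): { 0, 1/8, 17/128 | 9/64, 5/32, 3/16, 1/4, 1/2, 1 } gives 35/256
edge 10 of 15 (Blue): { 0, 1/8, 17/128, 35/256 | 9/64, 5/32, 3/16, 1/4, 1/2, 1 } gives 71/512
edge 11 of 15 (Blue): { 0, 1/8, 17/128, 35/256, 71/512 | 9/64, 5/32, 3/16, 1/4, 1/2, 1 } gives 143/1024
edge 12 of 15 (Blue): { 0, 1/8, 17/128, 35/256, 71/512, 143/1024 | 9/64, 5/32, 3/16, 1/4, 1/2, 1 } gives 287/2048
edge 13 of 15 (Blue): { 0, 1/8, 17/128, 35/256, 71/512, 143/1024, 287/2048 | 9/64, 5/32, 3/16, 1/4, 1/2, 1 } gives 575/4096
edge 14 of 15 (Blue): { 0, 1/8, 17/128, 35/256, 71/512, 143/1024, 287/2048, 575/4096 | 9/64, 5/32, 3/16, 1/4, 1/2, 1 } gives 1151/8192
edge 15 of 15 (Blue): { 0, 1/8, 17/128, 35/256, 71/512, 143/1024, 287/2048, 575/4096, 1151/8192 | 9/64, 5/32, 3/16, 1/4, 1/2, 1 } gives 2303/16384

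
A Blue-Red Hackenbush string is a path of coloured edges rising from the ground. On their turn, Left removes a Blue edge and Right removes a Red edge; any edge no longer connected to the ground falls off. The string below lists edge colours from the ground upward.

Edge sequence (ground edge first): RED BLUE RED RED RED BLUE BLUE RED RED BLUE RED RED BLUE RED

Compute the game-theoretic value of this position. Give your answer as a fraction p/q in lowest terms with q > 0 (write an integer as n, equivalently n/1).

-7387/8192

g(R) = { none | 0 } => -1
g(RB) = { -1 | 0 } => -1/2
g(RBR) = { -1 | -1/2,0 } => -3/4
g(RBRR) = { -1 | -3/4,-1/2,0 } => -7/8
g(RBRRR) = { -1 | -7/8,-3/4,-1/2,0 } => -15/16
g(RBRRRB) = { -1,-15/16 | -7/8,-3/4,-1/2,0 } => -29/32
g(RBRRRBB) = { -1,-15/16,-29/32 | -7/8,-3/4,-1/2,0 } => -57/64
g(RBRRRBBR) = { -1,-15/16,-29/32 | -57/64,-7/8,-3/4,-1/2,0 } => -115/128
g(RBRRRBBRR) = { -1,-15/16,-29/32 | -115/128,-57/64,-7/8,-3/4,-1/2,0 } => -231/256
g(RBRRRBBRRB) = { -1,-15/16,-29/32,-231/256 | -115/128,-57/64,-7/8,-3/4,-1/2,0 } => -461/512
g(RBRRRBBRRBR) = { -1,-15/16,-29/32,-231/256 | -461/512,-115/128,-57/64,-7/8,-3/4,-1/2,0 } => -923/1024
g(RBRRRBBRRBRR) = { -1,-15/16,-29/32,-231/256 | -923/1024,-461/512,-115/128,-57/64,-7/8,-3/4,-1/2,0 } => -1847/2048
g(RBRRRBBRRBRRB) = { -1,-15/16,-29/32,-231/256,-1847/2048 | -923/1024,-461/512,-115/128,-57/64,-7/8,-3/4,-1/2,0 } => -3693/4096
g(RBRRRBBRRBRRBR) = { -1,-15/16,-29/32,-231/256,-1847/2048 | -3693/4096,-923/1024,-461/512,-115/128,-57/64,-7/8,-3/4,-1/2,0 } => -7387/8192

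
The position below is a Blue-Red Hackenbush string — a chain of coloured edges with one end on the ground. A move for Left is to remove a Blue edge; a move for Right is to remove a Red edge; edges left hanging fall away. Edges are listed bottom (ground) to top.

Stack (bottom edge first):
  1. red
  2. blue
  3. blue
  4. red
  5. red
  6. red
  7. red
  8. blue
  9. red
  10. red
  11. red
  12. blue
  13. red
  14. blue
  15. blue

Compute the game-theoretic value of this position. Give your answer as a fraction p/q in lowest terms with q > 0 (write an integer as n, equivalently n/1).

Prefix values for red blue blue red red red red blue red red red blue red blue blue via {L|R} + simplicity:
1 of 15 · r · max L −∞ · min R 0 — -1
2 of 15 · rb · max L -1 · min R 0 — -1/2
3 of 15 · rbb · max L -1/2 · min R 0 — -1/4
4 of 15 · rbbr · max L -1/2 · min R -1/4 — -3/8
5 of 15 · rbbrr · max L -1/2 · min R -3/8 — -7/16
6 of 15 · rbbrrr · max L -1/2 · min R -7/16 — -15/32
7 of 15 · rbbrrrr · max L -1/2 · min R -15/32 — -31/64
8 of 15 · rbbrrrrb · max L -31/64 · min R -15/32 — -61/128
9 of 15 · rbbrrrrbr · max L -31/64 · min R -61/128 — -123/256
10 of 15 · rbbrrrrbrr · max L -31/64 · min R -123/256 — -247/512
11 of 15 · rbbrrrrbrrr · max L -31/64 · min R -247/512 — -495/1024
12 of 15 · rbbrrrrbrrrb · max L -495/1024 · min R -247/512 — -989/2048
13 of 15 · rbbrrrrbrrrbr · max L -495/1024 · min R -989/2048 — -1979/4096
14 of 15 · rbbrrrrbrrrbrb · max L -1979/4096 · min R -989/2048 — -3957/8192
15 of 15 · rbbrrrrbrrrbrbb · max L -3957/8192 · min R -989/2048 — -7913/16384

-7913/16384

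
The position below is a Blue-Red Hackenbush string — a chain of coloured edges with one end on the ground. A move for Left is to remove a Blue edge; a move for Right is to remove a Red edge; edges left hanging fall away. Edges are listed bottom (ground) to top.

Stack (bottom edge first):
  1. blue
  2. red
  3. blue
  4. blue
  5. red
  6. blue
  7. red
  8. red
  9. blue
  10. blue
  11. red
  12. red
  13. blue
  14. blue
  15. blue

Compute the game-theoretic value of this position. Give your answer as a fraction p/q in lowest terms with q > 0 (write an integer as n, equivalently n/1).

Build val(s[:k]) for k = 1..15, string s = blue red blue blue red blue red red blue blue red red blue blue blue.
b: Left { 0 }, Right { ∅ } ⇒ simplest 1
br: Left { 0 }, Right { 1 } ⇒ simplest 1/2
brb: Left { 0; 1/2 }, Right { 1 } ⇒ simplest 3/4
brbb: Left { 0; 1/2; 3/4 }, Right { 1 } ⇒ simplest 7/8
brbbr: Left { 0; 1/2; 3/4 }, Right { 7/8; 1 } ⇒ simplest 13/16
brbbrb: Left { 0; 1/2; 3/4; 13/16 }, Right { 7/8; 1 } ⇒ simplest 27/32
brbbrbr: Left { 0; 1/2; 3/4; 13/16 }, Right { 27/32; 7/8; 1 } ⇒ simplest 53/64
brbbrbrr: Left { 0; 1/2; 3/4; 13/16 }, Right { 53/64; 27/32; 7/8; 1 } ⇒ simplest 105/128
brbbrbrrb: Left { 0; 1/2; 3/4; 13/16; 105/128 }, Right { 53/64; 27/32; 7/8; 1 } ⇒ simplest 211/256
brbbrbrrbb: Left { 0; 1/2; 3/4; 13/16; 105/128; 211/256 }, Right { 53/64; 27/32; 7/8; 1 } ⇒ simplest 423/512
brbbrbrrbbr: Left { 0; 1/2; 3/4; 13/16; 105/128; 211/256 }, Right { 423/512; 53/64; 27/32; 7/8; 1 } ⇒ simplest 845/1024
brbbrbrrbbrr: Left { 0; 1/2; 3/4; 13/16; 105/128; 211/256 }, Right { 845/1024; 423/512; 53/64; 27/32; 7/8; 1 } ⇒ simplest 1689/2048
brbbrbrrbbrrb: Left { 0; 1/2; 3/4; 13/16; 105/128; 211/256; 1689/2048 }, Right { 845/1024; 423/512; 53/64; 27/32; 7/8; 1 } ⇒ simplest 3379/4096
brbbrbrrbbrrbb: Left { 0; 1/2; 3/4; 13/16; 105/128; 211/256; 1689/2048; 3379/4096 }, Right { 845/1024; 423/512; 53/64; 27/32; 7/8; 1 } ⇒ simplest 6759/8192
brbbrbrrbbrrbbb: Left { 0; 1/2; 3/4; 13/16; 105/128; 211/256; 1689/2048; 3379/4096; 6759/8192 }, Right { 845/1024; 423/512; 53/64; 27/32; 7/8; 1 } ⇒ simplest 13519/16384

13519/16384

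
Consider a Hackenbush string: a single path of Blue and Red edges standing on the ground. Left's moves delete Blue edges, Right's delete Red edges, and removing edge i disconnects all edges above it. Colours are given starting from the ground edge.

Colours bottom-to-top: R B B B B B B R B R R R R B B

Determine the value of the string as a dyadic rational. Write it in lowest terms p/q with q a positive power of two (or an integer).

edge 1 of 15 (R): { · | 0 } = -1
edge 2 of 15 (B): { -1 | 0 } = -1/2
edge 3 of 15 (B): { -1, -1/2 | 0 } = -1/4
edge 4 of 15 (B): { -1, -1/2, -1/4 | 0 } = -1/8
edge 5 of 15 (B): { -1, -1/2, -1/4, -1/8 | 0 } = -1/16
edge 6 of 15 (B): { -1, -1/2, -1/4, -1/8, -1/16 | 0 } = -1/32
edge 7 of 15 (B): { -1, -1/2, -1/4, -1/8, -1/16, -1/32 | 0 } = -1/64
edge 8 of 15 (R): { -1, -1/2, -1/4, -1/8, -1/16, -1/32 | -1/64, 0 } = -3/128
edge 9 of 15 (B): { -1, -1/2, -1/4, -1/8, -1/16, -1/32, -3/128 | -1/64, 0 } = -5/256
edge 10 of 15 (R): { -1, -1/2, -1/4, -1/8, -1/16, -1/32, -3/128 | -5/256, -1/64, 0 } = -11/512
edge 11 of 15 (R): { -1, -1/2, -1/4, -1/8, -1/16, -1/32, -3/128 | -11/512, -5/256, -1/64, 0 } = -23/1024
edge 12 of 15 (R): { -1, -1/2, -1/4, -1/8, -1/16, -1/32, -3/128 | -23/1024, -11/512, -5/256, -1/64, 0 } = -47/2048
edge 13 of 15 (R): { -1, -1/2, -1/4, -1/8, -1/16, -1/32, -3/128 | -47/2048, -23/1024, -11/512, -5/256, -1/64, 0 } = -95/4096
edge 14 of 15 (B): { -1, -1/2, -1/4, -1/8, -1/16, -1/32, -3/128, -95/4096 | -47/2048, -23/1024, -11/512, -5/256, -1/64, 0 } = -189/8192
edge 15 of 15 (B): { -1, -1/2, -1/4, -1/8, -1/16, -1/32, -3/128, -95/4096, -189/8192 | -47/2048, -23/1024, -11/512, -5/256, -1/64, 0 } = -377/16384

-377/16384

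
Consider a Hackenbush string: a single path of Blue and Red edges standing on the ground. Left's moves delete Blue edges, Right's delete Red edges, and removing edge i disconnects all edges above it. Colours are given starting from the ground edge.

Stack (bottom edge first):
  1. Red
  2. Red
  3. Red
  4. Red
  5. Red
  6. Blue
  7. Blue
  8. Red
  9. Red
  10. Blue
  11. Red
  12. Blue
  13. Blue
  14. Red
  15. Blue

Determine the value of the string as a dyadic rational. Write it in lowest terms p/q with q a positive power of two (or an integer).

Prefix values for Red Red Red Red Red Blue Blue Red Red Blue Red Blue Blue Red Blue via {L|R} + simplicity:
G_1 [R]  L=[∅]  R=[0]  gives -1
G_2 [RR]  L=[∅]  R=[-1,0]  gives -2
G_3 [RRR]  L=[∅]  R=[-2,-1,0]  gives -3
G_4 [RRRR]  L=[∅]  R=[-3,-2,-1,0]  gives -4
G_5 [RRRRR]  L=[∅]  R=[-4,-3,-2,-1,0]  gives -5
G_6 [RRRRRB]  L=[-5]  R=[-4,-3,-2,-1,0]  gives -9/2
G_7 [RRRRRBB]  L=[-5,-9/2]  R=[-4,-3,-2,-1,0]  gives -17/4
G_8 [RRRRRBBR]  L=[-5,-9/2]  R=[-17/4,-4,-3,-2,-1,0]  gives -35/8
G_9 [RRRRRBBRR]  L=[-5,-9/2]  R=[-35/8,-17/4,-4,-3,-2,-1,0]  gives -71/16
G_10 [RRRRRBBRRB]  L=[-5,-9/2,-71/16]  R=[-35/8,-17/4,-4,-3,-2,-1,0]  gives -141/32
G_11 [RRRRRBBRRBR]  L=[-5,-9/2,-71/16]  R=[-141/32,-35/8,-17/4,-4,-3,-2,-1,0]  gives -283/64
G_12 [RRRRRBBRRBRB]  L=[-5,-9/2,-71/16,-283/64]  R=[-141/32,-35/8,-17/4,-4,-3,-2,-1,0]  gives -565/128
G_13 [RRRRRBBRRBRBB]  L=[-5,-9/2,-71/16,-283/64,-565/128]  R=[-141/32,-35/8,-17/4,-4,-3,-2,-1,0]  gives -1129/256
G_14 [RRRRRBBRRBRBBR]  L=[-5,-9/2,-71/16,-283/64,-565/128]  R=[-1129/256,-141/32,-35/8,-17/4,-4,-3,-2,-1,0]  gives -2259/512
G_15 [RRRRRBBRRBRBBRB]  L=[-5,-9/2,-71/16,-283/64,-565/128,-2259/512]  R=[-1129/256,-141/32,-35/8,-17/4,-4,-3,-2,-1,0]  gives -4517/1024

-4517/1024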